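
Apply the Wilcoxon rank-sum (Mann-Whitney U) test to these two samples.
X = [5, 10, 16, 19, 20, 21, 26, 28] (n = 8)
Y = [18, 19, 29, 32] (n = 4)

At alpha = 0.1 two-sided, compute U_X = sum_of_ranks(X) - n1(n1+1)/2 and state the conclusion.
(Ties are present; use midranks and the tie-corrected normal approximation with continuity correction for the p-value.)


Step 1: Combine and sort all 12 observations; assign midranks.
sorted (value, group): (5,X), (10,X), (16,X), (18,Y), (19,X), (19,Y), (20,X), (21,X), (26,X), (28,X), (29,Y), (32,Y)
ranks: 5->1, 10->2, 16->3, 18->4, 19->5.5, 19->5.5, 20->7, 21->8, 26->9, 28->10, 29->11, 32->12
Step 2: Rank sum for X: R1 = 1 + 2 + 3 + 5.5 + 7 + 8 + 9 + 10 = 45.5.
Step 3: U_X = R1 - n1(n1+1)/2 = 45.5 - 8*9/2 = 45.5 - 36 = 9.5.
       U_Y = n1*n2 - U_X = 32 - 9.5 = 22.5.
Step 4: Ties are present, so use the tie-corrected normal approximation (with continuity correction) for the p-value.
Step 5: p-value = 0.307332; compare to alpha = 0.1. fail to reject H0.

U_X = 9.5, p = 0.307332, fail to reject H0 at alpha = 0.1.


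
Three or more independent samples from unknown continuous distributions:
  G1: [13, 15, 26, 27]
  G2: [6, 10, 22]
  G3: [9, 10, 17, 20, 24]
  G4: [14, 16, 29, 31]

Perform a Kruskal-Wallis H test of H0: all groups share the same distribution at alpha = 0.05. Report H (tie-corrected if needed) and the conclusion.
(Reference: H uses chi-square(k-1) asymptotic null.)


Step 1: Combine all N = 16 observations and assign midranks.
sorted (value, group, rank): (6,G2,1), (9,G3,2), (10,G2,3.5), (10,G3,3.5), (13,G1,5), (14,G4,6), (15,G1,7), (16,G4,8), (17,G3,9), (20,G3,10), (22,G2,11), (24,G3,12), (26,G1,13), (27,G1,14), (29,G4,15), (31,G4,16)
Step 2: Sum ranks within each group.
R_1 = 39 (n_1 = 4)
R_2 = 15.5 (n_2 = 3)
R_3 = 36.5 (n_3 = 5)
R_4 = 45 (n_4 = 4)
Step 3: H = 12/(N(N+1)) * sum(R_i^2/n_i) - 3(N+1)
     = 12/(16*17) * (39^2/4 + 15.5^2/3 + 36.5^2/5 + 45^2/4) - 3*17
     = 0.044118 * 1233.03 - 51
     = 3.398529.
Step 4: Ties present; correction factor C = 1 - 6/(16^3 - 16) = 0.998529. Corrected H = 3.398529 / 0.998529 = 3.403535.
Step 5: Under H0, H ~ chi^2(3); p-value = 0.333491.
Step 6: alpha = 0.05. fail to reject H0.

H = 3.4035, df = 3, p = 0.333491, fail to reject H0.


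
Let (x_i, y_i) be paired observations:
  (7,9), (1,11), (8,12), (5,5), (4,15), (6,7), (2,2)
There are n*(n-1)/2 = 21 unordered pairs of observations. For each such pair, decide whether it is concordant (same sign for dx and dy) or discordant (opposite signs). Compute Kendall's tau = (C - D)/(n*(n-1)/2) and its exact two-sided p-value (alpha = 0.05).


Step 1: Enumerate the 21 unordered pairs (i,j) with i<j and classify each by sign(x_j-x_i) * sign(y_j-y_i).
  (1,2):dx=-6,dy=+2->D; (1,3):dx=+1,dy=+3->C; (1,4):dx=-2,dy=-4->C; (1,5):dx=-3,dy=+6->D
  (1,6):dx=-1,dy=-2->C; (1,7):dx=-5,dy=-7->C; (2,3):dx=+7,dy=+1->C; (2,4):dx=+4,dy=-6->D
  (2,5):dx=+3,dy=+4->C; (2,6):dx=+5,dy=-4->D; (2,7):dx=+1,dy=-9->D; (3,4):dx=-3,dy=-7->C
  (3,5):dx=-4,dy=+3->D; (3,6):dx=-2,dy=-5->C; (3,7):dx=-6,dy=-10->C; (4,5):dx=-1,dy=+10->D
  (4,6):dx=+1,dy=+2->C; (4,7):dx=-3,dy=-3->C; (5,6):dx=+2,dy=-8->D; (5,7):dx=-2,dy=-13->C
  (6,7):dx=-4,dy=-5->C
Step 2: C = 13, D = 8, total pairs = 21.
Step 3: tau = (C - D)/(n(n-1)/2) = (13 - 8)/21 = 0.238095.
Step 4: Exact two-sided p-value (enumerate n! = 5040 permutations of y under H0): p = 0.561905.
Step 5: alpha = 0.05. fail to reject H0.

tau_b = 0.2381 (C=13, D=8), p = 0.561905, fail to reject H0.


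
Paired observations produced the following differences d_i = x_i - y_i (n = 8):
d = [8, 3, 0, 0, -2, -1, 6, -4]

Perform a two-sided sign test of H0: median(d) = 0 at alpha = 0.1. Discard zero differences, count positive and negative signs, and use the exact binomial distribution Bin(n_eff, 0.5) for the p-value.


Step 1: Discard zero differences. Original n = 8; n_eff = number of nonzero differences = 6.
Nonzero differences (with sign): +8, +3, -2, -1, +6, -4
Step 2: Count signs: positive = 3, negative = 3.
Step 3: Under H0: P(positive) = 0.5, so the number of positives S ~ Bin(6, 0.5).
Step 4: Two-sided exact p-value = sum of Bin(6,0.5) probabilities at or below the observed probability = 1.000000.
Step 5: alpha = 0.1. fail to reject H0.

n_eff = 6, pos = 3, neg = 3, p = 1.000000, fail to reject H0.


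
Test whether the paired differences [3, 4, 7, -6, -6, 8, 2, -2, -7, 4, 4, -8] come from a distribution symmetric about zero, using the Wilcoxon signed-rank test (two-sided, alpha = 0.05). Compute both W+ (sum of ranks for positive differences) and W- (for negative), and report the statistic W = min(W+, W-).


Step 1: Drop any zero differences (none here) and take |d_i|.
|d| = [3, 4, 7, 6, 6, 8, 2, 2, 7, 4, 4, 8]
Step 2: Midrank |d_i| (ties get averaged ranks).
ranks: |3|->3, |4|->5, |7|->9.5, |6|->7.5, |6|->7.5, |8|->11.5, |2|->1.5, |2|->1.5, |7|->9.5, |4|->5, |4|->5, |8|->11.5
Step 3: Attach original signs; sum ranks with positive sign and with negative sign.
W+ = 3 + 5 + 9.5 + 11.5 + 1.5 + 5 + 5 = 40.5
W- = 7.5 + 7.5 + 1.5 + 9.5 + 11.5 = 37.5
(Check: W+ + W- = 78 should equal n(n+1)/2 = 78.)
Step 4: Test statistic W = min(W+, W-) = 37.5.
Step 5: Ties in |d|, so use the tie-corrected normal approximation.
        E[W] = n(n+1)/4 = 12*13/4 = 39.
        Tie groups: |d|=2 (t=2), |d|=4 (t=3), |d|=6 (t=2), |d|=7 (t=2), |d|=8 (t=2); sum(t^3 - t) = 48.
        Var[W] = n(n+1)(2n+1)/24 - sum(t^3-t)/48 = 3900/24 - 48/48 = 161.5.
        z = (W - E[W]) / sqrt(Var[W]) = (37.5 - 39) / 12.7083 = -0.1180.
        Two-sided p = 2*Phi(z) = 0.906041.
Step 6: alpha = 0.05. fail to reject H0.

W+ = 40.5, W- = 37.5, W = min = 37.5, p = 0.906041, fail to reject H0.


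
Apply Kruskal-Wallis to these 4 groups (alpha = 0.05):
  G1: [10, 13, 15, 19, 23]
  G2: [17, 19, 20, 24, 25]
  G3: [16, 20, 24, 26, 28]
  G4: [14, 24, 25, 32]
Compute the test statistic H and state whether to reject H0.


Step 1: Combine all N = 19 observations and assign midranks.
sorted (value, group, rank): (10,G1,1), (13,G1,2), (14,G4,3), (15,G1,4), (16,G3,5), (17,G2,6), (19,G1,7.5), (19,G2,7.5), (20,G2,9.5), (20,G3,9.5), (23,G1,11), (24,G2,13), (24,G3,13), (24,G4,13), (25,G2,15.5), (25,G4,15.5), (26,G3,17), (28,G3,18), (32,G4,19)
Step 2: Sum ranks within each group.
R_1 = 25.5 (n_1 = 5)
R_2 = 51.5 (n_2 = 5)
R_3 = 62.5 (n_3 = 5)
R_4 = 50.5 (n_4 = 4)
Step 3: H = 12/(N(N+1)) * sum(R_i^2/n_i) - 3(N+1)
     = 12/(19*20) * (25.5^2/5 + 51.5^2/5 + 62.5^2/5 + 50.5^2/4) - 3*20
     = 0.031579 * 2079.31 - 60
     = 5.662500.
Step 4: Ties present; correction factor C = 1 - 42/(19^3 - 19) = 0.993860. Corrected H = 5.662500 / 0.993860 = 5.697485.
Step 5: Under H0, H ~ chi^2(3); p-value = 0.127293.
Step 6: alpha = 0.05. fail to reject H0.

H = 5.6975, df = 3, p = 0.127293, fail to reject H0.


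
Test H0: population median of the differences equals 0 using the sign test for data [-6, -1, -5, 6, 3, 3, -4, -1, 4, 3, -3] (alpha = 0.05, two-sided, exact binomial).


Step 1: Discard zero differences. Original n = 11; n_eff = number of nonzero differences = 11.
Nonzero differences (with sign): -6, -1, -5, +6, +3, +3, -4, -1, +4, +3, -3
Step 2: Count signs: positive = 5, negative = 6.
Step 3: Under H0: P(positive) = 0.5, so the number of positives S ~ Bin(11, 0.5).
Step 4: Two-sided exact p-value = sum of Bin(11,0.5) probabilities at or below the observed probability = 1.000000.
Step 5: alpha = 0.05. fail to reject H0.

n_eff = 11, pos = 5, neg = 6, p = 1.000000, fail to reject H0.


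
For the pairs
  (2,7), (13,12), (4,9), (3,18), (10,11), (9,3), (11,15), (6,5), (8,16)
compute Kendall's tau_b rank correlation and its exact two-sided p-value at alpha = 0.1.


Step 1: Enumerate the 36 unordered pairs (i,j) with i<j and classify each by sign(x_j-x_i) * sign(y_j-y_i).
  (1,2):dx=+11,dy=+5->C; (1,3):dx=+2,dy=+2->C; (1,4):dx=+1,dy=+11->C; (1,5):dx=+8,dy=+4->C
  (1,6):dx=+7,dy=-4->D; (1,7):dx=+9,dy=+8->C; (1,8):dx=+4,dy=-2->D; (1,9):dx=+6,dy=+9->C
  (2,3):dx=-9,dy=-3->C; (2,4):dx=-10,dy=+6->D; (2,5):dx=-3,dy=-1->C; (2,6):dx=-4,dy=-9->C
  (2,7):dx=-2,dy=+3->D; (2,8):dx=-7,dy=-7->C; (2,9):dx=-5,dy=+4->D; (3,4):dx=-1,dy=+9->D
  (3,5):dx=+6,dy=+2->C; (3,6):dx=+5,dy=-6->D; (3,7):dx=+7,dy=+6->C; (3,8):dx=+2,dy=-4->D
  (3,9):dx=+4,dy=+7->C; (4,5):dx=+7,dy=-7->D; (4,6):dx=+6,dy=-15->D; (4,7):dx=+8,dy=-3->D
  (4,8):dx=+3,dy=-13->D; (4,9):dx=+5,dy=-2->D; (5,6):dx=-1,dy=-8->C; (5,7):dx=+1,dy=+4->C
  (5,8):dx=-4,dy=-6->C; (5,9):dx=-2,dy=+5->D; (6,7):dx=+2,dy=+12->C; (6,8):dx=-3,dy=+2->D
  (6,9):dx=-1,dy=+13->D; (7,8):dx=-5,dy=-10->C; (7,9):dx=-3,dy=+1->D; (8,9):dx=+2,dy=+11->C
Step 2: C = 19, D = 17, total pairs = 36.
Step 3: tau = (C - D)/(n(n-1)/2) = (19 - 17)/36 = 0.055556.
Step 4: Exact two-sided p-value (enumerate n! = 362880 permutations of y under H0): p = 0.919455.
Step 5: alpha = 0.1. fail to reject H0.

tau_b = 0.0556 (C=19, D=17), p = 0.919455, fail to reject H0.


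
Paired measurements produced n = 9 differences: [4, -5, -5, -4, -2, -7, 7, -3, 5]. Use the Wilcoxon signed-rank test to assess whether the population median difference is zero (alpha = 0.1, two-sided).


Step 1: Drop any zero differences (none here) and take |d_i|.
|d| = [4, 5, 5, 4, 2, 7, 7, 3, 5]
Step 2: Midrank |d_i| (ties get averaged ranks).
ranks: |4|->3.5, |5|->6, |5|->6, |4|->3.5, |2|->1, |7|->8.5, |7|->8.5, |3|->2, |5|->6
Step 3: Attach original signs; sum ranks with positive sign and with negative sign.
W+ = 3.5 + 8.5 + 6 = 18
W- = 6 + 6 + 3.5 + 1 + 8.5 + 2 = 27
(Check: W+ + W- = 45 should equal n(n+1)/2 = 45.)
Step 4: Test statistic W = min(W+, W-) = 18.
Step 5: Ties in |d|, so use the tie-corrected normal approximation.
        E[W] = n(n+1)/4 = 9*10/4 = 22.5.
        Tie groups: |d|=4 (t=2), |d|=5 (t=3), |d|=7 (t=2); sum(t^3 - t) = 36.
        Var[W] = n(n+1)(2n+1)/24 - sum(t^3-t)/48 = 1710/24 - 36/48 = 70.5.
        z = (W - E[W]) / sqrt(Var[W]) = (18 - 22.5) / 8.3964 = -0.5359.
        Two-sided p = 2*Phi(z) = 0.591998.
Step 6: alpha = 0.1. fail to reject H0.

W+ = 18, W- = 27, W = min = 18, p = 0.591998, fail to reject H0.


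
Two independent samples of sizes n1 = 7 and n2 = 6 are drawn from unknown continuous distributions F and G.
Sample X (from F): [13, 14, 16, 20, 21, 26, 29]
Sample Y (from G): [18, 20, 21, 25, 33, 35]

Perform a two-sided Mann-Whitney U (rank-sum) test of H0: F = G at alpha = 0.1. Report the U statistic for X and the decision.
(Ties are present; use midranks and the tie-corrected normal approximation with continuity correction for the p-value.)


Step 1: Combine and sort all 13 observations; assign midranks.
sorted (value, group): (13,X), (14,X), (16,X), (18,Y), (20,X), (20,Y), (21,X), (21,Y), (25,Y), (26,X), (29,X), (33,Y), (35,Y)
ranks: 13->1, 14->2, 16->3, 18->4, 20->5.5, 20->5.5, 21->7.5, 21->7.5, 25->9, 26->10, 29->11, 33->12, 35->13
Step 2: Rank sum for X: R1 = 1 + 2 + 3 + 5.5 + 7.5 + 10 + 11 = 40.
Step 3: U_X = R1 - n1(n1+1)/2 = 40 - 7*8/2 = 40 - 28 = 12.
       U_Y = n1*n2 - U_X = 42 - 12 = 30.
Step 4: Ties are present, so use the tie-corrected normal approximation (with continuity correction) for the p-value.
Step 5: p-value = 0.223363; compare to alpha = 0.1. fail to reject H0.

U_X = 12, p = 0.223363, fail to reject H0 at alpha = 0.1.


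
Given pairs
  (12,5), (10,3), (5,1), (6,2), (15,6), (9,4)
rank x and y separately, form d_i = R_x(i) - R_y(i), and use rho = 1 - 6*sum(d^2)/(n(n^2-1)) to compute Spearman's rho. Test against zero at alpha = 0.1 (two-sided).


Step 1: Rank x and y separately (midranks; no ties here).
rank(x): 12->5, 10->4, 5->1, 6->2, 15->6, 9->3
rank(y): 5->5, 3->3, 1->1, 2->2, 6->6, 4->4
Step 2: d_i = R_x(i) - R_y(i); compute d_i^2.
  (5-5)^2=0, (4-3)^2=1, (1-1)^2=0, (2-2)^2=0, (6-6)^2=0, (3-4)^2=1
sum(d^2) = 2.
Step 3: rho = 1 - 6*2 / (6*(6^2 - 1)) = 1 - 12/210 = 0.942857.
Step 4: Under H0, t = rho * sqrt((n-2)/(1-rho^2)) = 5.6595 ~ t(4).
Step 5: Two-sided p-value from the t-distribution with 4 df = 0.004805.
Step 6: alpha = 0.1. reject H0.

rho = 0.9429, p = 0.004805, reject H0 at alpha = 0.1.


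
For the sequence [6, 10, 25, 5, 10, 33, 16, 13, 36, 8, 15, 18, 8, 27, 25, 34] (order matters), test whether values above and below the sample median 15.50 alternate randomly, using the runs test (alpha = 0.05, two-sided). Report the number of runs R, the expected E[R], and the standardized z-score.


Step 1: Compute median = 15.50; label A = above, B = below.
Labels in order: BBABBAABABBABAAA  (n_A = 8, n_B = 8)
Step 2: Count runs R = 10.
Step 3: Under H0 (random ordering), E[R] = 2*n_A*n_B/(n_A+n_B) + 1 = 2*8*8/16 + 1 = 9.0000.
        Var[R] = 2*n_A*n_B*(2*n_A*n_B - n_A - n_B) / ((n_A+n_B)^2 * (n_A+n_B-1)) = 14336/3840 = 3.7333.
        SD[R] = 1.9322.
Step 4: Continuity-corrected z = (R - 0.5 - E[R]) / SD[R] = (10 - 0.5 - 9.0000) / 1.9322 = 0.2588.
Step 5: Two-sided p-value via normal approximation = 2*(1 - Phi(|z|)) = 0.795809.
Step 6: alpha = 0.05. fail to reject H0.

R = 10, z = 0.2588, p = 0.795809, fail to reject H0.


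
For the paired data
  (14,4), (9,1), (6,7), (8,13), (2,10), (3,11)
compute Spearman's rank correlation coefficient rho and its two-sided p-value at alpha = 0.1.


Step 1: Rank x and y separately (midranks; no ties here).
rank(x): 14->6, 9->5, 6->3, 8->4, 2->1, 3->2
rank(y): 4->2, 1->1, 7->3, 13->6, 10->4, 11->5
Step 2: d_i = R_x(i) - R_y(i); compute d_i^2.
  (6-2)^2=16, (5-1)^2=16, (3-3)^2=0, (4-6)^2=4, (1-4)^2=9, (2-5)^2=9
sum(d^2) = 54.
Step 3: rho = 1 - 6*54 / (6*(6^2 - 1)) = 1 - 324/210 = -0.542857.
Step 4: Under H0, t = rho * sqrt((n-2)/(1-rho^2)) = -1.2928 ~ t(4).
Step 5: Two-sided p-value from the t-distribution with 4 df = 0.265703.
Step 6: alpha = 0.1. fail to reject H0.

rho = -0.5429, p = 0.265703, fail to reject H0 at alpha = 0.1.


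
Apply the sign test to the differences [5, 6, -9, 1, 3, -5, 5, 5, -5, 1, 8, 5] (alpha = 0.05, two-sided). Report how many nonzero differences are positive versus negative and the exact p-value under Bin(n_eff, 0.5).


Step 1: Discard zero differences. Original n = 12; n_eff = number of nonzero differences = 12.
Nonzero differences (with sign): +5, +6, -9, +1, +3, -5, +5, +5, -5, +1, +8, +5
Step 2: Count signs: positive = 9, negative = 3.
Step 3: Under H0: P(positive) = 0.5, so the number of positives S ~ Bin(12, 0.5).
Step 4: Two-sided exact p-value = sum of Bin(12,0.5) probabilities at or below the observed probability = 0.145996.
Step 5: alpha = 0.05. fail to reject H0.

n_eff = 12, pos = 9, neg = 3, p = 0.145996, fail to reject H0.


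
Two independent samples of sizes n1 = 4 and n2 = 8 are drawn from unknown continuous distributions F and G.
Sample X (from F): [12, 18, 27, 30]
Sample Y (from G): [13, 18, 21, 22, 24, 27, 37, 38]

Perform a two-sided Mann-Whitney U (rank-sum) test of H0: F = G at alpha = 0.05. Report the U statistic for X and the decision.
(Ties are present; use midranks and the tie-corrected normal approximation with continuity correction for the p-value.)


Step 1: Combine and sort all 12 observations; assign midranks.
sorted (value, group): (12,X), (13,Y), (18,X), (18,Y), (21,Y), (22,Y), (24,Y), (27,X), (27,Y), (30,X), (37,Y), (38,Y)
ranks: 12->1, 13->2, 18->3.5, 18->3.5, 21->5, 22->6, 24->7, 27->8.5, 27->8.5, 30->10, 37->11, 38->12
Step 2: Rank sum for X: R1 = 1 + 3.5 + 8.5 + 10 = 23.
Step 3: U_X = R1 - n1(n1+1)/2 = 23 - 4*5/2 = 23 - 10 = 13.
       U_Y = n1*n2 - U_X = 32 - 13 = 19.
Step 4: Ties are present, so use the tie-corrected normal approximation (with continuity correction) for the p-value.
Step 5: p-value = 0.670038; compare to alpha = 0.05. fail to reject H0.

U_X = 13, p = 0.670038, fail to reject H0 at alpha = 0.05.


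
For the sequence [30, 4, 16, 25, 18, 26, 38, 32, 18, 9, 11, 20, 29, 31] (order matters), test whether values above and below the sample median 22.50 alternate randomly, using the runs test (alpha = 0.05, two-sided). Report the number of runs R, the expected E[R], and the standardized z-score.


Step 1: Compute median = 22.50; label A = above, B = below.
Labels in order: ABBABAAABBBBAA  (n_A = 7, n_B = 7)
Step 2: Count runs R = 7.
Step 3: Under H0 (random ordering), E[R] = 2*n_A*n_B/(n_A+n_B) + 1 = 2*7*7/14 + 1 = 8.0000.
        Var[R] = 2*n_A*n_B*(2*n_A*n_B - n_A - n_B) / ((n_A+n_B)^2 * (n_A+n_B-1)) = 8232/2548 = 3.2308.
        SD[R] = 1.7974.
Step 4: Continuity-corrected z = (R + 0.5 - E[R]) / SD[R] = (7 + 0.5 - 8.0000) / 1.7974 = -0.2782.
Step 5: Two-sided p-value via normal approximation = 2*(1 - Phi(|z|)) = 0.780879.
Step 6: alpha = 0.05. fail to reject H0.

R = 7, z = -0.2782, p = 0.780879, fail to reject H0.


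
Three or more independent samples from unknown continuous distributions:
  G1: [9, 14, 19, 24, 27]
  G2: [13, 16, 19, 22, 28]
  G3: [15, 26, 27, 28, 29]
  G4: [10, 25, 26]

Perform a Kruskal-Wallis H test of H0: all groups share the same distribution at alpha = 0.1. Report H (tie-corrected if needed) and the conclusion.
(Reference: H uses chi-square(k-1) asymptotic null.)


Step 1: Combine all N = 18 observations and assign midranks.
sorted (value, group, rank): (9,G1,1), (10,G4,2), (13,G2,3), (14,G1,4), (15,G3,5), (16,G2,6), (19,G1,7.5), (19,G2,7.5), (22,G2,9), (24,G1,10), (25,G4,11), (26,G3,12.5), (26,G4,12.5), (27,G1,14.5), (27,G3,14.5), (28,G2,16.5), (28,G3,16.5), (29,G3,18)
Step 2: Sum ranks within each group.
R_1 = 37 (n_1 = 5)
R_2 = 42 (n_2 = 5)
R_3 = 66.5 (n_3 = 5)
R_4 = 25.5 (n_4 = 3)
Step 3: H = 12/(N(N+1)) * sum(R_i^2/n_i) - 3(N+1)
     = 12/(18*19) * (37^2/5 + 42^2/5 + 66.5^2/5 + 25.5^2/3) - 3*19
     = 0.035088 * 1727.8 - 57
     = 3.624561.
Step 4: Ties present; correction factor C = 1 - 24/(18^3 - 18) = 0.995872. Corrected H = 3.624561 / 0.995872 = 3.639585.
Step 5: Under H0, H ~ chi^2(3); p-value = 0.303104.
Step 6: alpha = 0.1. fail to reject H0.

H = 3.6396, df = 3, p = 0.303104, fail to reject H0.


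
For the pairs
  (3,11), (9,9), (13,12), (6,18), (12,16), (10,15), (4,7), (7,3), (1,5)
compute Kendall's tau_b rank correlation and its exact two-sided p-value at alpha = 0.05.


Step 1: Enumerate the 36 unordered pairs (i,j) with i<j and classify each by sign(x_j-x_i) * sign(y_j-y_i).
  (1,2):dx=+6,dy=-2->D; (1,3):dx=+10,dy=+1->C; (1,4):dx=+3,dy=+7->C; (1,5):dx=+9,dy=+5->C
  (1,6):dx=+7,dy=+4->C; (1,7):dx=+1,dy=-4->D; (1,8):dx=+4,dy=-8->D; (1,9):dx=-2,dy=-6->C
  (2,3):dx=+4,dy=+3->C; (2,4):dx=-3,dy=+9->D; (2,5):dx=+3,dy=+7->C; (2,6):dx=+1,dy=+6->C
  (2,7):dx=-5,dy=-2->C; (2,8):dx=-2,dy=-6->C; (2,9):dx=-8,dy=-4->C; (3,4):dx=-7,dy=+6->D
  (3,5):dx=-1,dy=+4->D; (3,6):dx=-3,dy=+3->D; (3,7):dx=-9,dy=-5->C; (3,8):dx=-6,dy=-9->C
  (3,9):dx=-12,dy=-7->C; (4,5):dx=+6,dy=-2->D; (4,6):dx=+4,dy=-3->D; (4,7):dx=-2,dy=-11->C
  (4,8):dx=+1,dy=-15->D; (4,9):dx=-5,dy=-13->C; (5,6):dx=-2,dy=-1->C; (5,7):dx=-8,dy=-9->C
  (5,8):dx=-5,dy=-13->C; (5,9):dx=-11,dy=-11->C; (6,7):dx=-6,dy=-8->C; (6,8):dx=-3,dy=-12->C
  (6,9):dx=-9,dy=-10->C; (7,8):dx=+3,dy=-4->D; (7,9):dx=-3,dy=-2->C; (8,9):dx=-6,dy=+2->D
Step 2: C = 24, D = 12, total pairs = 36.
Step 3: tau = (C - D)/(n(n-1)/2) = (24 - 12)/36 = 0.333333.
Step 4: Exact two-sided p-value (enumerate n! = 362880 permutations of y under H0): p = 0.259518.
Step 5: alpha = 0.05. fail to reject H0.

tau_b = 0.3333 (C=24, D=12), p = 0.259518, fail to reject H0.


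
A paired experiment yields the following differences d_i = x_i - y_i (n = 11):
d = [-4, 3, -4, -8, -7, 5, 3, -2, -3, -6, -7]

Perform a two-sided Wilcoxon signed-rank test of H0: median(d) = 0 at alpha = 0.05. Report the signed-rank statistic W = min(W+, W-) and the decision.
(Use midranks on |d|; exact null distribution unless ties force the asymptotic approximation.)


Step 1: Drop any zero differences (none here) and take |d_i|.
|d| = [4, 3, 4, 8, 7, 5, 3, 2, 3, 6, 7]
Step 2: Midrank |d_i| (ties get averaged ranks).
ranks: |4|->5.5, |3|->3, |4|->5.5, |8|->11, |7|->9.5, |5|->7, |3|->3, |2|->1, |3|->3, |6|->8, |7|->9.5
Step 3: Attach original signs; sum ranks with positive sign and with negative sign.
W+ = 3 + 7 + 3 = 13
W- = 5.5 + 5.5 + 11 + 9.5 + 1 + 3 + 8 + 9.5 = 53
(Check: W+ + W- = 66 should equal n(n+1)/2 = 66.)
Step 4: Test statistic W = min(W+, W-) = 13.
Step 5: Ties in |d|, so use the tie-corrected normal approximation.
        E[W] = n(n+1)/4 = 11*12/4 = 33.
        Tie groups: |d|=3 (t=3), |d|=4 (t=2), |d|=7 (t=2); sum(t^3 - t) = 36.
        Var[W] = n(n+1)(2n+1)/24 - sum(t^3-t)/48 = 3036/24 - 36/48 = 125.75.
        z = (W - E[W]) / sqrt(Var[W]) = (13 - 33) / 11.2138 = -1.7835.
        Two-sided p = 2*Phi(z) = 0.074503.
Step 6: alpha = 0.05. fail to reject H0.

W+ = 13, W- = 53, W = min = 13, p = 0.074503, fail to reject H0.


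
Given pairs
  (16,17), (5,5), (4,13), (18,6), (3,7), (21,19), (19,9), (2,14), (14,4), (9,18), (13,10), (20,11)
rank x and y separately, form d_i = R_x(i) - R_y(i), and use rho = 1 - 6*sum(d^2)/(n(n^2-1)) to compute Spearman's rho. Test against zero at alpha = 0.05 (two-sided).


Step 1: Rank x and y separately (midranks; no ties here).
rank(x): 16->8, 5->4, 4->3, 18->9, 3->2, 21->12, 19->10, 2->1, 14->7, 9->5, 13->6, 20->11
rank(y): 17->10, 5->2, 13->8, 6->3, 7->4, 19->12, 9->5, 14->9, 4->1, 18->11, 10->6, 11->7
Step 2: d_i = R_x(i) - R_y(i); compute d_i^2.
  (8-10)^2=4, (4-2)^2=4, (3-8)^2=25, (9-3)^2=36, (2-4)^2=4, (12-12)^2=0, (10-5)^2=25, (1-9)^2=64, (7-1)^2=36, (5-11)^2=36, (6-6)^2=0, (11-7)^2=16
sum(d^2) = 250.
Step 3: rho = 1 - 6*250 / (12*(12^2 - 1)) = 1 - 1500/1716 = 0.125874.
Step 4: Under H0, t = rho * sqrt((n-2)/(1-rho^2)) = 0.4012 ~ t(10).
Step 5: Two-sided p-value from the t-distribution with 10 df = 0.696683.
Step 6: alpha = 0.05. fail to reject H0.

rho = 0.1259, p = 0.696683, fail to reject H0 at alpha = 0.05.


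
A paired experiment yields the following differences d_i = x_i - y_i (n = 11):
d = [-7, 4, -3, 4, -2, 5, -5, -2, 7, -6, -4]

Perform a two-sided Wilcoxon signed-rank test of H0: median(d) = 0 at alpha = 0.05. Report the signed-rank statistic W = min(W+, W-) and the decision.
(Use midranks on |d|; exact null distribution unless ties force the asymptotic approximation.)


Step 1: Drop any zero differences (none here) and take |d_i|.
|d| = [7, 4, 3, 4, 2, 5, 5, 2, 7, 6, 4]
Step 2: Midrank |d_i| (ties get averaged ranks).
ranks: |7|->10.5, |4|->5, |3|->3, |4|->5, |2|->1.5, |5|->7.5, |5|->7.5, |2|->1.5, |7|->10.5, |6|->9, |4|->5
Step 3: Attach original signs; sum ranks with positive sign and with negative sign.
W+ = 5 + 5 + 7.5 + 10.5 = 28
W- = 10.5 + 3 + 1.5 + 7.5 + 1.5 + 9 + 5 = 38
(Check: W+ + W- = 66 should equal n(n+1)/2 = 66.)
Step 4: Test statistic W = min(W+, W-) = 28.
Step 5: Ties in |d|, so use the tie-corrected normal approximation.
        E[W] = n(n+1)/4 = 11*12/4 = 33.
        Tie groups: |d|=2 (t=2), |d|=4 (t=3), |d|=5 (t=2), |d|=7 (t=2); sum(t^3 - t) = 42.
        Var[W] = n(n+1)(2n+1)/24 - sum(t^3-t)/48 = 3036/24 - 42/48 = 125.625.
        z = (W - E[W]) / sqrt(Var[W]) = (28 - 33) / 11.2083 = -0.4461.
        Two-sided p = 2*Phi(z) = 0.655525.
Step 6: alpha = 0.05. fail to reject H0.

W+ = 28, W- = 38, W = min = 28, p = 0.655525, fail to reject H0.


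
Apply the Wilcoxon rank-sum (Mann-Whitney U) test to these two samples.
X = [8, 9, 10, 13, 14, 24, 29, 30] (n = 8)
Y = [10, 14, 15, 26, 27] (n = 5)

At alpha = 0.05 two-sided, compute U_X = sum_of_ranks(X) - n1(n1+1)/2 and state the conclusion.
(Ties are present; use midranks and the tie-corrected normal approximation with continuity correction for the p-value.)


Step 1: Combine and sort all 13 observations; assign midranks.
sorted (value, group): (8,X), (9,X), (10,X), (10,Y), (13,X), (14,X), (14,Y), (15,Y), (24,X), (26,Y), (27,Y), (29,X), (30,X)
ranks: 8->1, 9->2, 10->3.5, 10->3.5, 13->5, 14->6.5, 14->6.5, 15->8, 24->9, 26->10, 27->11, 29->12, 30->13
Step 2: Rank sum for X: R1 = 1 + 2 + 3.5 + 5 + 6.5 + 9 + 12 + 13 = 52.
Step 3: U_X = R1 - n1(n1+1)/2 = 52 - 8*9/2 = 52 - 36 = 16.
       U_Y = n1*n2 - U_X = 40 - 16 = 24.
Step 4: Ties are present, so use the tie-corrected normal approximation (with continuity correction) for the p-value.
Step 5: p-value = 0.607419; compare to alpha = 0.05. fail to reject H0.

U_X = 16, p = 0.607419, fail to reject H0 at alpha = 0.05.


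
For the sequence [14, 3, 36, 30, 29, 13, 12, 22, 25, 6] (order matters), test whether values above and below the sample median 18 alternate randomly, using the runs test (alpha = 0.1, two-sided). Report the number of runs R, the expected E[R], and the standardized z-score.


Step 1: Compute median = 18; label A = above, B = below.
Labels in order: BBAAABBAAB  (n_A = 5, n_B = 5)
Step 2: Count runs R = 5.
Step 3: Under H0 (random ordering), E[R] = 2*n_A*n_B/(n_A+n_B) + 1 = 2*5*5/10 + 1 = 6.0000.
        Var[R] = 2*n_A*n_B*(2*n_A*n_B - n_A - n_B) / ((n_A+n_B)^2 * (n_A+n_B-1)) = 2000/900 = 2.2222.
        SD[R] = 1.4907.
Step 4: Continuity-corrected z = (R + 0.5 - E[R]) / SD[R] = (5 + 0.5 - 6.0000) / 1.4907 = -0.3354.
Step 5: Two-sided p-value via normal approximation = 2*(1 - Phi(|z|)) = 0.737316.
Step 6: alpha = 0.1. fail to reject H0.

R = 5, z = -0.3354, p = 0.737316, fail to reject H0.


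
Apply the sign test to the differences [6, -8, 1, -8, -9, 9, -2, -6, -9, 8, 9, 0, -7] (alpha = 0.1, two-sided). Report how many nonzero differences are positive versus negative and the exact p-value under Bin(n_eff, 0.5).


Step 1: Discard zero differences. Original n = 13; n_eff = number of nonzero differences = 12.
Nonzero differences (with sign): +6, -8, +1, -8, -9, +9, -2, -6, -9, +8, +9, -7
Step 2: Count signs: positive = 5, negative = 7.
Step 3: Under H0: P(positive) = 0.5, so the number of positives S ~ Bin(12, 0.5).
Step 4: Two-sided exact p-value = sum of Bin(12,0.5) probabilities at or below the observed probability = 0.774414.
Step 5: alpha = 0.1. fail to reject H0.

n_eff = 12, pos = 5, neg = 7, p = 0.774414, fail to reject H0.


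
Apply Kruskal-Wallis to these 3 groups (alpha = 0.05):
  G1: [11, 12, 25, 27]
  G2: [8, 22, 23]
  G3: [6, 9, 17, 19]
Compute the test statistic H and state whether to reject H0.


Step 1: Combine all N = 11 observations and assign midranks.
sorted (value, group, rank): (6,G3,1), (8,G2,2), (9,G3,3), (11,G1,4), (12,G1,5), (17,G3,6), (19,G3,7), (22,G2,8), (23,G2,9), (25,G1,10), (27,G1,11)
Step 2: Sum ranks within each group.
R_1 = 30 (n_1 = 4)
R_2 = 19 (n_2 = 3)
R_3 = 17 (n_3 = 4)
Step 3: H = 12/(N(N+1)) * sum(R_i^2/n_i) - 3(N+1)
     = 12/(11*12) * (30^2/4 + 19^2/3 + 17^2/4) - 3*12
     = 0.090909 * 417.583 - 36
     = 1.962121.
Step 4: No ties, so H is used without correction.
Step 5: Under H0, H ~ chi^2(2); p-value = 0.374913.
Step 6: alpha = 0.05. fail to reject H0.

H = 1.9621, df = 2, p = 0.374913, fail to reject H0.


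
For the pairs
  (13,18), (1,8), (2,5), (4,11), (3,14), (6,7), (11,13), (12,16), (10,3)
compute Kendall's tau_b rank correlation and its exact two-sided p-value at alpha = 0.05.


Step 1: Enumerate the 36 unordered pairs (i,j) with i<j and classify each by sign(x_j-x_i) * sign(y_j-y_i).
  (1,2):dx=-12,dy=-10->C; (1,3):dx=-11,dy=-13->C; (1,4):dx=-9,dy=-7->C; (1,5):dx=-10,dy=-4->C
  (1,6):dx=-7,dy=-11->C; (1,7):dx=-2,dy=-5->C; (1,8):dx=-1,dy=-2->C; (1,9):dx=-3,dy=-15->C
  (2,3):dx=+1,dy=-3->D; (2,4):dx=+3,dy=+3->C; (2,5):dx=+2,dy=+6->C; (2,6):dx=+5,dy=-1->D
  (2,7):dx=+10,dy=+5->C; (2,8):dx=+11,dy=+8->C; (2,9):dx=+9,dy=-5->D; (3,4):dx=+2,dy=+6->C
  (3,5):dx=+1,dy=+9->C; (3,6):dx=+4,dy=+2->C; (3,7):dx=+9,dy=+8->C; (3,8):dx=+10,dy=+11->C
  (3,9):dx=+8,dy=-2->D; (4,5):dx=-1,dy=+3->D; (4,6):dx=+2,dy=-4->D; (4,7):dx=+7,dy=+2->C
  (4,8):dx=+8,dy=+5->C; (4,9):dx=+6,dy=-8->D; (5,6):dx=+3,dy=-7->D; (5,7):dx=+8,dy=-1->D
  (5,8):dx=+9,dy=+2->C; (5,9):dx=+7,dy=-11->D; (6,7):dx=+5,dy=+6->C; (6,8):dx=+6,dy=+9->C
  (6,9):dx=+4,dy=-4->D; (7,8):dx=+1,dy=+3->C; (7,9):dx=-1,dy=-10->C; (8,9):dx=-2,dy=-13->C
Step 2: C = 25, D = 11, total pairs = 36.
Step 3: tau = (C - D)/(n(n-1)/2) = (25 - 11)/36 = 0.388889.
Step 4: Exact two-sided p-value (enumerate n! = 362880 permutations of y under H0): p = 0.180181.
Step 5: alpha = 0.05. fail to reject H0.

tau_b = 0.3889 (C=25, D=11), p = 0.180181, fail to reject H0.


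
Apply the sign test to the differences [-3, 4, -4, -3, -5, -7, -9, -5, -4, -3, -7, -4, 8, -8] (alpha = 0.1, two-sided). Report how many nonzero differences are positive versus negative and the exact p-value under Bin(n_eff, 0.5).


Step 1: Discard zero differences. Original n = 14; n_eff = number of nonzero differences = 14.
Nonzero differences (with sign): -3, +4, -4, -3, -5, -7, -9, -5, -4, -3, -7, -4, +8, -8
Step 2: Count signs: positive = 2, negative = 12.
Step 3: Under H0: P(positive) = 0.5, so the number of positives S ~ Bin(14, 0.5).
Step 4: Two-sided exact p-value = sum of Bin(14,0.5) probabilities at or below the observed probability = 0.012939.
Step 5: alpha = 0.1. reject H0.

n_eff = 14, pos = 2, neg = 12, p = 0.012939, reject H0.


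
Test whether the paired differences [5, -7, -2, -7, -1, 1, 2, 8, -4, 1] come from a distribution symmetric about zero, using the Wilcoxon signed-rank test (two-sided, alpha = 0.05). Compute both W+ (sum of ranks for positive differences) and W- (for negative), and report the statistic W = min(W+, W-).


Step 1: Drop any zero differences (none here) and take |d_i|.
|d| = [5, 7, 2, 7, 1, 1, 2, 8, 4, 1]
Step 2: Midrank |d_i| (ties get averaged ranks).
ranks: |5|->7, |7|->8.5, |2|->4.5, |7|->8.5, |1|->2, |1|->2, |2|->4.5, |8|->10, |4|->6, |1|->2
Step 3: Attach original signs; sum ranks with positive sign and with negative sign.
W+ = 7 + 2 + 4.5 + 10 + 2 = 25.5
W- = 8.5 + 4.5 + 8.5 + 2 + 6 = 29.5
(Check: W+ + W- = 55 should equal n(n+1)/2 = 55.)
Step 4: Test statistic W = min(W+, W-) = 25.5.
Step 5: Ties in |d|, so use the tie-corrected normal approximation.
        E[W] = n(n+1)/4 = 10*11/4 = 27.5.
        Tie groups: |d|=1 (t=3), |d|=2 (t=2), |d|=7 (t=2); sum(t^3 - t) = 36.
        Var[W] = n(n+1)(2n+1)/24 - sum(t^3-t)/48 = 2310/24 - 36/48 = 95.5.
        z = (W - E[W]) / sqrt(Var[W]) = (25.5 - 27.5) / 9.7724 = -0.2047.
        Two-sided p = 2*Phi(z) = 0.837839.
Step 6: alpha = 0.05. fail to reject H0.

W+ = 25.5, W- = 29.5, W = min = 25.5, p = 0.837839, fail to reject H0.


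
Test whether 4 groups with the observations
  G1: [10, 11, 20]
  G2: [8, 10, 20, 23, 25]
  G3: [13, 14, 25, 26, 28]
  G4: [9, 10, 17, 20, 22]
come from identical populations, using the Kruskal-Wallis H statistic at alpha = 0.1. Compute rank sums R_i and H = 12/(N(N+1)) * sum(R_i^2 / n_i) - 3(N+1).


Step 1: Combine all N = 18 observations and assign midranks.
sorted (value, group, rank): (8,G2,1), (9,G4,2), (10,G1,4), (10,G2,4), (10,G4,4), (11,G1,6), (13,G3,7), (14,G3,8), (17,G4,9), (20,G1,11), (20,G2,11), (20,G4,11), (22,G4,13), (23,G2,14), (25,G2,15.5), (25,G3,15.5), (26,G3,17), (28,G3,18)
Step 2: Sum ranks within each group.
R_1 = 21 (n_1 = 3)
R_2 = 45.5 (n_2 = 5)
R_3 = 65.5 (n_3 = 5)
R_4 = 39 (n_4 = 5)
Step 3: H = 12/(N(N+1)) * sum(R_i^2/n_i) - 3(N+1)
     = 12/(18*19) * (21^2/3 + 45.5^2/5 + 65.5^2/5 + 39^2/5) - 3*19
     = 0.035088 * 1723.3 - 57
     = 3.466667.
Step 4: Ties present; correction factor C = 1 - 54/(18^3 - 18) = 0.990712. Corrected H = 3.466667 / 0.990712 = 3.499167.
Step 5: Under H0, H ~ chi^2(3); p-value = 0.320870.
Step 6: alpha = 0.1. fail to reject H0.

H = 3.4992, df = 3, p = 0.320870, fail to reject H0.


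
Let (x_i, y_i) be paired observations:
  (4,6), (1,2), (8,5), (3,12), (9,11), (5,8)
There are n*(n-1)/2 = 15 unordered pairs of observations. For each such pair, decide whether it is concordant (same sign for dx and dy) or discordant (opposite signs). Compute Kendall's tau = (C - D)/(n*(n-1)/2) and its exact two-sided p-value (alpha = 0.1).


Step 1: Enumerate the 15 unordered pairs (i,j) with i<j and classify each by sign(x_j-x_i) * sign(y_j-y_i).
  (1,2):dx=-3,dy=-4->C; (1,3):dx=+4,dy=-1->D; (1,4):dx=-1,dy=+6->D; (1,5):dx=+5,dy=+5->C
  (1,6):dx=+1,dy=+2->C; (2,3):dx=+7,dy=+3->C; (2,4):dx=+2,dy=+10->C; (2,5):dx=+8,dy=+9->C
  (2,6):dx=+4,dy=+6->C; (3,4):dx=-5,dy=+7->D; (3,5):dx=+1,dy=+6->C; (3,6):dx=-3,dy=+3->D
  (4,5):dx=+6,dy=-1->D; (4,6):dx=+2,dy=-4->D; (5,6):dx=-4,dy=-3->C
Step 2: C = 9, D = 6, total pairs = 15.
Step 3: tau = (C - D)/(n(n-1)/2) = (9 - 6)/15 = 0.200000.
Step 4: Exact two-sided p-value (enumerate n! = 720 permutations of y under H0): p = 0.719444.
Step 5: alpha = 0.1. fail to reject H0.

tau_b = 0.2000 (C=9, D=6), p = 0.719444, fail to reject H0.


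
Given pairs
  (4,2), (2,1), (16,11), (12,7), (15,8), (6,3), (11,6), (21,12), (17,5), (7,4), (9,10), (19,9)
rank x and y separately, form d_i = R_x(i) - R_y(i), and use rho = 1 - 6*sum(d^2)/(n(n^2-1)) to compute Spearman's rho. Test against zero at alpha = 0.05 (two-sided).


Step 1: Rank x and y separately (midranks; no ties here).
rank(x): 4->2, 2->1, 16->9, 12->7, 15->8, 6->3, 11->6, 21->12, 17->10, 7->4, 9->5, 19->11
rank(y): 2->2, 1->1, 11->11, 7->7, 8->8, 3->3, 6->6, 12->12, 5->5, 4->4, 10->10, 9->9
Step 2: d_i = R_x(i) - R_y(i); compute d_i^2.
  (2-2)^2=0, (1-1)^2=0, (9-11)^2=4, (7-7)^2=0, (8-8)^2=0, (3-3)^2=0, (6-6)^2=0, (12-12)^2=0, (10-5)^2=25, (4-4)^2=0, (5-10)^2=25, (11-9)^2=4
sum(d^2) = 58.
Step 3: rho = 1 - 6*58 / (12*(12^2 - 1)) = 1 - 348/1716 = 0.797203.
Step 4: Under H0, t = rho * sqrt((n-2)/(1-rho^2)) = 4.1758 ~ t(10).
Step 5: Two-sided p-value from the t-distribution with 10 df = 0.001900.
Step 6: alpha = 0.05. reject H0.

rho = 0.7972, p = 0.001900, reject H0 at alpha = 0.05.


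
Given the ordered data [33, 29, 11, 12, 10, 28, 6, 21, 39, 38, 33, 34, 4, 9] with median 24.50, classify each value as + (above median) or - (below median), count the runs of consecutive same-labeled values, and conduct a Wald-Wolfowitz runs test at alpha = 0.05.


Step 1: Compute median = 24.50; label A = above, B = below.
Labels in order: AABBBABBAAAABB  (n_A = 7, n_B = 7)
Step 2: Count runs R = 6.
Step 3: Under H0 (random ordering), E[R] = 2*n_A*n_B/(n_A+n_B) + 1 = 2*7*7/14 + 1 = 8.0000.
        Var[R] = 2*n_A*n_B*(2*n_A*n_B - n_A - n_B) / ((n_A+n_B)^2 * (n_A+n_B-1)) = 8232/2548 = 3.2308.
        SD[R] = 1.7974.
Step 4: Continuity-corrected z = (R + 0.5 - E[R]) / SD[R] = (6 + 0.5 - 8.0000) / 1.7974 = -0.8345.
Step 5: Two-sided p-value via normal approximation = 2*(1 - Phi(|z|)) = 0.403986.
Step 6: alpha = 0.05. fail to reject H0.

R = 6, z = -0.8345, p = 0.403986, fail to reject H0.


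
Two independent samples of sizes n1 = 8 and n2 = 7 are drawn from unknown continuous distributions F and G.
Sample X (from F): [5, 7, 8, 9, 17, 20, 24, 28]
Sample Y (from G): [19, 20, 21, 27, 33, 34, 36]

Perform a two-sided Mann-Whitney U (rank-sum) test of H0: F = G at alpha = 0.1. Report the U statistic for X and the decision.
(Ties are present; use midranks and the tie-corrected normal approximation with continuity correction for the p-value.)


Step 1: Combine and sort all 15 observations; assign midranks.
sorted (value, group): (5,X), (7,X), (8,X), (9,X), (17,X), (19,Y), (20,X), (20,Y), (21,Y), (24,X), (27,Y), (28,X), (33,Y), (34,Y), (36,Y)
ranks: 5->1, 7->2, 8->3, 9->4, 17->5, 19->6, 20->7.5, 20->7.5, 21->9, 24->10, 27->11, 28->12, 33->13, 34->14, 36->15
Step 2: Rank sum for X: R1 = 1 + 2 + 3 + 4 + 5 + 7.5 + 10 + 12 = 44.5.
Step 3: U_X = R1 - n1(n1+1)/2 = 44.5 - 8*9/2 = 44.5 - 36 = 8.5.
       U_Y = n1*n2 - U_X = 56 - 8.5 = 47.5.
Step 4: Ties are present, so use the tie-corrected normal approximation (with continuity correction) for the p-value.
Step 5: p-value = 0.027751; compare to alpha = 0.1. reject H0.

U_X = 8.5, p = 0.027751, reject H0 at alpha = 0.1.


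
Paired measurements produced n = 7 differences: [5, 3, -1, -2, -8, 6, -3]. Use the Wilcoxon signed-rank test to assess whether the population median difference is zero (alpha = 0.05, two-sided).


Step 1: Drop any zero differences (none here) and take |d_i|.
|d| = [5, 3, 1, 2, 8, 6, 3]
Step 2: Midrank |d_i| (ties get averaged ranks).
ranks: |5|->5, |3|->3.5, |1|->1, |2|->2, |8|->7, |6|->6, |3|->3.5
Step 3: Attach original signs; sum ranks with positive sign and with negative sign.
W+ = 5 + 3.5 + 6 = 14.5
W- = 1 + 2 + 7 + 3.5 = 13.5
(Check: W+ + W- = 28 should equal n(n+1)/2 = 28.)
Step 4: Test statistic W = min(W+, W-) = 13.5.
Step 5: Ties in |d|, so use the tie-corrected normal approximation.
        E[W] = n(n+1)/4 = 7*8/4 = 14.
        Tie groups: |d|=3 (t=2); sum(t^3 - t) = 6.
        Var[W] = n(n+1)(2n+1)/24 - sum(t^3-t)/48 = 840/24 - 6/48 = 34.875.
        z = (W - E[W]) / sqrt(Var[W]) = (13.5 - 14) / 5.9055 = -0.0847.
        Two-sided p = 2*Phi(z) = 0.932526.
Step 6: alpha = 0.05. fail to reject H0.

W+ = 14.5, W- = 13.5, W = min = 13.5, p = 0.932526, fail to reject H0.


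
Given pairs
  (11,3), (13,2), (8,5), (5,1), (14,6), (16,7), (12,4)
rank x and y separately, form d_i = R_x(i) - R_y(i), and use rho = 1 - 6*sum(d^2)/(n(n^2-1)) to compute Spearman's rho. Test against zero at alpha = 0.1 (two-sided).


Step 1: Rank x and y separately (midranks; no ties here).
rank(x): 11->3, 13->5, 8->2, 5->1, 14->6, 16->7, 12->4
rank(y): 3->3, 2->2, 5->5, 1->1, 6->6, 7->7, 4->4
Step 2: d_i = R_x(i) - R_y(i); compute d_i^2.
  (3-3)^2=0, (5-2)^2=9, (2-5)^2=9, (1-1)^2=0, (6-6)^2=0, (7-7)^2=0, (4-4)^2=0
sum(d^2) = 18.
Step 3: rho = 1 - 6*18 / (7*(7^2 - 1)) = 1 - 108/336 = 0.678571.
Step 4: Under H0, t = rho * sqrt((n-2)/(1-rho^2)) = 2.0657 ~ t(5).
Step 5: Two-sided p-value from the t-distribution with 5 df = 0.093750.
Step 6: alpha = 0.1. reject H0.

rho = 0.6786, p = 0.093750, reject H0 at alpha = 0.1.


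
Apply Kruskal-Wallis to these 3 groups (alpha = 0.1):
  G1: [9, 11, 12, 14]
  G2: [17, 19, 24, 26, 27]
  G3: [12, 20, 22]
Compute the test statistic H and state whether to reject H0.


Step 1: Combine all N = 12 observations and assign midranks.
sorted (value, group, rank): (9,G1,1), (11,G1,2), (12,G1,3.5), (12,G3,3.5), (14,G1,5), (17,G2,6), (19,G2,7), (20,G3,8), (22,G3,9), (24,G2,10), (26,G2,11), (27,G2,12)
Step 2: Sum ranks within each group.
R_1 = 11.5 (n_1 = 4)
R_2 = 46 (n_2 = 5)
R_3 = 20.5 (n_3 = 3)
Step 3: H = 12/(N(N+1)) * sum(R_i^2/n_i) - 3(N+1)
     = 12/(12*13) * (11.5^2/4 + 46^2/5 + 20.5^2/3) - 3*13
     = 0.076923 * 596.346 - 39
     = 6.872756.
Step 4: Ties present; correction factor C = 1 - 6/(12^3 - 12) = 0.996503. Corrected H = 6.872756 / 0.996503 = 6.896871.
Step 5: Under H0, H ~ chi^2(2); p-value = 0.031795.
Step 6: alpha = 0.1. reject H0.

H = 6.8969, df = 2, p = 0.031795, reject H0.


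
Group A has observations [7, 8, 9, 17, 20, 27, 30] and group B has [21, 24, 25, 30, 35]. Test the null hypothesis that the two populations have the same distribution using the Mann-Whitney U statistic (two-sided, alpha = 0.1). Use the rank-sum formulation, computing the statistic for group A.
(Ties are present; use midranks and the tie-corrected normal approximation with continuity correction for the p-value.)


Step 1: Combine and sort all 12 observations; assign midranks.
sorted (value, group): (7,X), (8,X), (9,X), (17,X), (20,X), (21,Y), (24,Y), (25,Y), (27,X), (30,X), (30,Y), (35,Y)
ranks: 7->1, 8->2, 9->3, 17->4, 20->5, 21->6, 24->7, 25->8, 27->9, 30->10.5, 30->10.5, 35->12
Step 2: Rank sum for X: R1 = 1 + 2 + 3 + 4 + 5 + 9 + 10.5 = 34.5.
Step 3: U_X = R1 - n1(n1+1)/2 = 34.5 - 7*8/2 = 34.5 - 28 = 6.5.
       U_Y = n1*n2 - U_X = 35 - 6.5 = 28.5.
Step 4: Ties are present, so use the tie-corrected normal approximation (with continuity correction) for the p-value.
Step 5: p-value = 0.087602; compare to alpha = 0.1. reject H0.

U_X = 6.5, p = 0.087602, reject H0 at alpha = 0.1.


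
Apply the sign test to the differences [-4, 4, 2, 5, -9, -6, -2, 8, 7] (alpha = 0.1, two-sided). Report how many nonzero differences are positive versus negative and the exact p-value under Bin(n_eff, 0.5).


Step 1: Discard zero differences. Original n = 9; n_eff = number of nonzero differences = 9.
Nonzero differences (with sign): -4, +4, +2, +5, -9, -6, -2, +8, +7
Step 2: Count signs: positive = 5, negative = 4.
Step 3: Under H0: P(positive) = 0.5, so the number of positives S ~ Bin(9, 0.5).
Step 4: Two-sided exact p-value = sum of Bin(9,0.5) probabilities at or below the observed probability = 1.000000.
Step 5: alpha = 0.1. fail to reject H0.

n_eff = 9, pos = 5, neg = 4, p = 1.000000, fail to reject H0.


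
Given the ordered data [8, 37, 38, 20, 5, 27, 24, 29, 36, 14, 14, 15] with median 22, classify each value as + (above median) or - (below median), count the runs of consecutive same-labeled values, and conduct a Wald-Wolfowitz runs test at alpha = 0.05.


Step 1: Compute median = 22; label A = above, B = below.
Labels in order: BAABBAAAABBB  (n_A = 6, n_B = 6)
Step 2: Count runs R = 5.
Step 3: Under H0 (random ordering), E[R] = 2*n_A*n_B/(n_A+n_B) + 1 = 2*6*6/12 + 1 = 7.0000.
        Var[R] = 2*n_A*n_B*(2*n_A*n_B - n_A - n_B) / ((n_A+n_B)^2 * (n_A+n_B-1)) = 4320/1584 = 2.7273.
        SD[R] = 1.6514.
Step 4: Continuity-corrected z = (R + 0.5 - E[R]) / SD[R] = (5 + 0.5 - 7.0000) / 1.6514 = -0.9083.
Step 5: Two-sided p-value via normal approximation = 2*(1 - Phi(|z|)) = 0.363722.
Step 6: alpha = 0.05. fail to reject H0.

R = 5, z = -0.9083, p = 0.363722, fail to reject H0.
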